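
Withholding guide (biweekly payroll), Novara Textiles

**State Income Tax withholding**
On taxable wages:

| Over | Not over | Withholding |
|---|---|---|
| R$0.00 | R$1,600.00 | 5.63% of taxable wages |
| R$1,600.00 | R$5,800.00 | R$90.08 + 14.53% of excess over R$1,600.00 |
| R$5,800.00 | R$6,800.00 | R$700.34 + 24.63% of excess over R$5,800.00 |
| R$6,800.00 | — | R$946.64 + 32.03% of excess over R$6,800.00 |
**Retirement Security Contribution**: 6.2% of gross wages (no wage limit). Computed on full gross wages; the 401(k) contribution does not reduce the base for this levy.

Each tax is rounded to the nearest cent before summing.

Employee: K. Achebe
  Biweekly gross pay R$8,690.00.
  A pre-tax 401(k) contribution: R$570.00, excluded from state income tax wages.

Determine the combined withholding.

State Income Tax: taxable = R$8,690.00 − R$570.00 = R$8,120.00
  R$946.64 + 32.03% × (R$8,120.00 − R$6,800.00) = R$946.64 + 32.03% × R$1,320.00 = R$1,369.44
Retirement Security Contribution: 6.2% × R$8,690.00 = R$538.78
Total: R$1,369.44 + R$538.78 = R$1,908.22

R$1,908.22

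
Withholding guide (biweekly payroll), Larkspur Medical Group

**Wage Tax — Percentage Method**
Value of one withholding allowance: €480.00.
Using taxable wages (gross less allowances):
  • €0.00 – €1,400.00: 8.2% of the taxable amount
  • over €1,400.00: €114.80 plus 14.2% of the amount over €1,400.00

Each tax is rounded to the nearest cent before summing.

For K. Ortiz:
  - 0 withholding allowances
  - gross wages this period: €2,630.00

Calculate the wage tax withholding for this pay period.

€289.46

Wage Tax: taxable = €2,630.00
  €114.80 + 14.2% × (€2,630.00 − €1,400.00) = €114.80 + 14.2% × €1,230.00 = €289.46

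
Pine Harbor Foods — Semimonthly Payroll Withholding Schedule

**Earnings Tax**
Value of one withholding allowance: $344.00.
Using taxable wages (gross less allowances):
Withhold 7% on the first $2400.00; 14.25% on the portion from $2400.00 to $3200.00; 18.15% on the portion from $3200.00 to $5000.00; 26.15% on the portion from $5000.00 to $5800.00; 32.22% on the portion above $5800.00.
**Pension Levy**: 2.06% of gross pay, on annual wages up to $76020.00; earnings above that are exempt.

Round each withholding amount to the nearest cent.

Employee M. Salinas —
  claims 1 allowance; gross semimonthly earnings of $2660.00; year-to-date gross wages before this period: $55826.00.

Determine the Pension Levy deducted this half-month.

$54.80

Pension Levy: 2.06% × $2660.00 = $54.80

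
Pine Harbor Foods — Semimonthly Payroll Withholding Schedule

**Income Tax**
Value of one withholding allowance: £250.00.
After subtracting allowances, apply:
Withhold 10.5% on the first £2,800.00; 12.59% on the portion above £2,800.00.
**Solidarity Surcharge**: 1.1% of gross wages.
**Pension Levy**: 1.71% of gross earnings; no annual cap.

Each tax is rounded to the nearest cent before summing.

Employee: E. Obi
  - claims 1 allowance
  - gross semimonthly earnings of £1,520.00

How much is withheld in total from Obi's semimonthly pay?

Income Tax: taxable = £1,520.00 − 1×£250.00 = £1,270.00
  10.5% × £1,270.00 = £133.35
Solidarity Surcharge: 1.1% × £1,520.00 = £16.72
Pension Levy: 1.71% × £1,520.00 = £25.99
Total: £133.35 + £16.72 + £25.99 = £176.06

£176.06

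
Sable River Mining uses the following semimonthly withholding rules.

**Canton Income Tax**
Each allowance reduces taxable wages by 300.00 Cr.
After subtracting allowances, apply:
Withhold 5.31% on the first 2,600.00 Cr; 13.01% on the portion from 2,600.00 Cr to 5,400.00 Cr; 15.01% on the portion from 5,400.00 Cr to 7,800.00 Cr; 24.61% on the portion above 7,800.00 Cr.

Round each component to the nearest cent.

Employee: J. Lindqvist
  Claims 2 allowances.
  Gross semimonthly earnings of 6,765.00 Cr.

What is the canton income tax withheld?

Canton Income Tax: taxable = 6,765.00 Cr − 2×300.00 Cr = 6,165.00 Cr
  502.34 Cr + 15.01% × (6,165.00 Cr − 5,400.00 Cr) = 502.34 Cr + 15.01% × 765.00 Cr = 617.17 Cr

617.17 Cr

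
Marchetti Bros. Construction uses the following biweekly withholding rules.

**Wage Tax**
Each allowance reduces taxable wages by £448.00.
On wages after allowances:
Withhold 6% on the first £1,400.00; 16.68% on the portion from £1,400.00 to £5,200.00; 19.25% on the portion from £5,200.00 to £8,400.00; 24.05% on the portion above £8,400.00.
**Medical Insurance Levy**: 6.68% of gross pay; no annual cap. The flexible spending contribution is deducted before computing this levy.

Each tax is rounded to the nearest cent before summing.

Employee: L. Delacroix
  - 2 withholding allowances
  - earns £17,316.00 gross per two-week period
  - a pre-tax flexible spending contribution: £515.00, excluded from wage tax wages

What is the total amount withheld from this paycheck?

£4,261.10

Wage Tax: taxable = £17,316.00 − £515.00 − 2×£448.00 = £15,905.00
  £1,333.84 + 24.05% × (£15,905.00 − £8,400.00) = £1,333.84 + 24.05% × £7,505.00 = £3,138.79
Medical Insurance Levy: 6.68% × £16,801.00 = £1,122.31
Total: £3,138.79 + £1,122.31 = £4,261.10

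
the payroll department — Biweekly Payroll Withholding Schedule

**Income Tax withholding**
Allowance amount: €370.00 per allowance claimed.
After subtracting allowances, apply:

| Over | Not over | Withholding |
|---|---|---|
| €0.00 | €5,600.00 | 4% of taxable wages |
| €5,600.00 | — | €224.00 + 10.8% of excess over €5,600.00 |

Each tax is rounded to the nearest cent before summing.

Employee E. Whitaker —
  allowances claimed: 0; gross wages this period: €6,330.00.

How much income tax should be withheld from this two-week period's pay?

Income Tax: taxable = €6,330.00
  €224.00 + 10.8% × (€6,330.00 − €5,600.00) = €224.00 + 10.8% × €730.00 = €302.84

€302.84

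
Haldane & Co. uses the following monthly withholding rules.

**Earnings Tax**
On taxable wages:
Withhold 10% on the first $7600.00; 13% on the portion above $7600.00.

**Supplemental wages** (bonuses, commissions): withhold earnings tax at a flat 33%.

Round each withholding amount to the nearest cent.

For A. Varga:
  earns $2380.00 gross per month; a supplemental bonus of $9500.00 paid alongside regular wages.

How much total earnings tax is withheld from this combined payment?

Earnings Tax: taxable = $2380.00
  10% × $2380.00 = $238.00
Supplemental (33% flat on bonus): 33% × $9500.00 = $3135.00
Total earnings tax: $238.00 + $3135.00 = $3373.00

$3373.00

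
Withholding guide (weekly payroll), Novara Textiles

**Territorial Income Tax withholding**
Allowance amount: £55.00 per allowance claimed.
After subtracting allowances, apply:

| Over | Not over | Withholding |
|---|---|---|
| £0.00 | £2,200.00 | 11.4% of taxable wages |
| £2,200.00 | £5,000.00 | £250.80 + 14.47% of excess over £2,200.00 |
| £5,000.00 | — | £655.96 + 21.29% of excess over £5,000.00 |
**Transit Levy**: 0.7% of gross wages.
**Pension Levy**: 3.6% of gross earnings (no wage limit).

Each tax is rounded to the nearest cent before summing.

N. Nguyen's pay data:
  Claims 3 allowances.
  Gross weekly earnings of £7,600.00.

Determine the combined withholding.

£1,501.17

Territorial Income Tax: taxable = £7,600.00 − 3×£55.00 = £7,435.00
  £655.96 + 21.29% × (£7,435.00 − £5,000.00) = £655.96 + 21.29% × £2,435.00 = £1,174.37
Transit Levy: 0.7% × £7,600.00 = £53.20
Pension Levy: 3.6% × £7,600.00 = £273.60
Total: £1,174.37 + £53.20 + £273.60 = £1,501.17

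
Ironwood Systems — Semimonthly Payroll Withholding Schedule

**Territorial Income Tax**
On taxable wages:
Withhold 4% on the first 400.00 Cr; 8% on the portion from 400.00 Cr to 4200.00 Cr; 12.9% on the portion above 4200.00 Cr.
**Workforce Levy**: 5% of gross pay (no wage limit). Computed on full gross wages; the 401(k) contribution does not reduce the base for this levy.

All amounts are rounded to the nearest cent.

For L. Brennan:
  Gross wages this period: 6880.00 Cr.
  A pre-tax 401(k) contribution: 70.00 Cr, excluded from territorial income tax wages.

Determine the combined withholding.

Territorial Income Tax: taxable = 6880.00 Cr − 70.00 Cr = 6810.00 Cr
  320.00 Cr + 12.9% × (6810.00 Cr − 4200.00 Cr) = 320.00 Cr + 12.9% × 2610.00 Cr = 656.69 Cr
Workforce Levy: 5% × 6880.00 Cr = 344.00 Cr
Total: 656.69 Cr + 344.00 Cr = 1000.69 Cr

1000.69 Cr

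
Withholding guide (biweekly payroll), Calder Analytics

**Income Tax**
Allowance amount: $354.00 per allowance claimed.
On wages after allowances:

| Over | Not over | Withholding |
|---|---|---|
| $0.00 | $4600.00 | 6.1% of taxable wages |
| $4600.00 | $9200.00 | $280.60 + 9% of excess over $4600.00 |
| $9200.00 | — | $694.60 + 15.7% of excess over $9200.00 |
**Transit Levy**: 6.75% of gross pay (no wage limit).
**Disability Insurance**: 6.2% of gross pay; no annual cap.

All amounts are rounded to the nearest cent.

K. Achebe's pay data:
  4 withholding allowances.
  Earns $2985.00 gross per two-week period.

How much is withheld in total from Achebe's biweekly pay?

$482.27

Income Tax: taxable = $2985.00 − 4×$354.00 = $1569.00
  6.1% × $1569.00 = $95.71
Transit Levy: 6.75% × $2985.00 = $201.49
Disability Insurance: 6.2% × $2985.00 = $185.07
Total: $95.71 + $201.49 + $185.07 = $482.27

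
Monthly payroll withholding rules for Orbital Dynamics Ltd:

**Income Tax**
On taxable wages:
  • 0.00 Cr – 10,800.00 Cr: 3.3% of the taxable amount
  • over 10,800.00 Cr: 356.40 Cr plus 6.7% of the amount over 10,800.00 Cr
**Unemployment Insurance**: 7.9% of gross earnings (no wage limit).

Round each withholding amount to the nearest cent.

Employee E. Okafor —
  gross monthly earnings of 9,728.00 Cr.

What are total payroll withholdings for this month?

1,089.53 Cr

Income Tax: taxable = 9,728.00 Cr
  3.3% × 9,728.00 Cr = 321.02 Cr
Unemployment Insurance: 7.9% × 9,728.00 Cr = 768.51 Cr
Total: 321.02 Cr + 768.51 Cr = 1,089.53 Cr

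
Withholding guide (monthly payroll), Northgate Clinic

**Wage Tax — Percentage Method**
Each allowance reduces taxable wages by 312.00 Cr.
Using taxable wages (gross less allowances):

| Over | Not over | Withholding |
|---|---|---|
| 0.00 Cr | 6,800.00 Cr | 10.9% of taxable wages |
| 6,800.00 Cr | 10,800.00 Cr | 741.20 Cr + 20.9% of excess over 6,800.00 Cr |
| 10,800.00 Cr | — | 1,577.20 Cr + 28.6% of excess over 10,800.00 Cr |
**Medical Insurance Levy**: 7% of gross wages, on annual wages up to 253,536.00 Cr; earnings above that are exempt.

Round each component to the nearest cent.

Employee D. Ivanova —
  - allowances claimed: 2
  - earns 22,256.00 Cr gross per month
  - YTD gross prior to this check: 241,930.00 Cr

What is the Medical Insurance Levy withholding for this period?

812.42 Cr

Medical Insurance Levy: cap 253,536.00 Cr − YTD 241,930.00 Cr = 11,606.00 Cr subject; 7% × 11,606.00 Cr = 812.42 Cr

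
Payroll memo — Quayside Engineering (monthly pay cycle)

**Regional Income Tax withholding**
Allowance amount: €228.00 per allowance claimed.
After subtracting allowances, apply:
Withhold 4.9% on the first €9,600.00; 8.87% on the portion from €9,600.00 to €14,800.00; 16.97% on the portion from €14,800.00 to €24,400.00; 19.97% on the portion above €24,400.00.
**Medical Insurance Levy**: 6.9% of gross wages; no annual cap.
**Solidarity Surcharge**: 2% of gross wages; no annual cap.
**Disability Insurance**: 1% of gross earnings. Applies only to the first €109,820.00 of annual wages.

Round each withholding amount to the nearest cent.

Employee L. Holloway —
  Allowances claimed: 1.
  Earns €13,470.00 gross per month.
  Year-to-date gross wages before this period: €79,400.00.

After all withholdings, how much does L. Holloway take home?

€11,343.02

Regional Income Tax: taxable = €13,470.00 − 1×€228.00 = €13,242.00
  €470.40 + 8.87% × (€13,242.00 − €9,600.00) = €470.40 + 8.87% × €3,642.00 = €793.45
Medical Insurance Levy: 6.9% × €13,470.00 = €929.43
Solidarity Surcharge: 2% × €13,470.00 = €269.40
Disability Insurance: 1% × €13,470.00 = €134.70
Total withheld: €793.45 + €929.43 + €269.40 + €134.70 = €2,126.98
Net pay: €13,470.00 − €2,126.98 = €11,343.02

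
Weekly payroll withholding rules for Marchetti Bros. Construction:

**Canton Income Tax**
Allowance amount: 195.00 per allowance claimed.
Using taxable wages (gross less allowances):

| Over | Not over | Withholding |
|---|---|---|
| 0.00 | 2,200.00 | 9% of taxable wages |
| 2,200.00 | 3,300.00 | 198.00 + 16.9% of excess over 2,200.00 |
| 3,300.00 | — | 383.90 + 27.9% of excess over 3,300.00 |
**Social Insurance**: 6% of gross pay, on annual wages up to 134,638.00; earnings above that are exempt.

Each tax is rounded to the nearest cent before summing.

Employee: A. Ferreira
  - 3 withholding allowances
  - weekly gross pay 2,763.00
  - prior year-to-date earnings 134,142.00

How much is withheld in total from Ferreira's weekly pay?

Canton Income Tax: taxable = 2,763.00 − 3×195.00 = 2,178.00
  9% × 2,178.00 = 196.02
Social Insurance: cap 134,638.00 − YTD 134,142.00 = 496.00 subject; 6% × 496.00 = 29.76
Total: 196.02 + 29.76 = 225.78

225.78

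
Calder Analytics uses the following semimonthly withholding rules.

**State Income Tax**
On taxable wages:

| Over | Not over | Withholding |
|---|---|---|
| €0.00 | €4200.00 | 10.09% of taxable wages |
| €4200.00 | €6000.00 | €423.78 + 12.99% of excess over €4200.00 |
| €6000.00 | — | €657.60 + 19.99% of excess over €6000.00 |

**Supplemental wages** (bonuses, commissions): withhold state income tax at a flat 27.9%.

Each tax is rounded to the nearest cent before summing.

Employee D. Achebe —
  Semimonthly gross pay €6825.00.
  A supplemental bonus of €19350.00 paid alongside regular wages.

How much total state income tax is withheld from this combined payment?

€6221.17

State Income Tax: taxable = €6825.00
  €657.60 + 19.99% × (€6825.00 − €6000.00) = €657.60 + 19.99% × €825.00 = €822.52
Supplemental (27.9% flat on bonus): 27.9% × €19350.00 = €5398.65
Total state income tax: €822.52 + €5398.65 = €6221.17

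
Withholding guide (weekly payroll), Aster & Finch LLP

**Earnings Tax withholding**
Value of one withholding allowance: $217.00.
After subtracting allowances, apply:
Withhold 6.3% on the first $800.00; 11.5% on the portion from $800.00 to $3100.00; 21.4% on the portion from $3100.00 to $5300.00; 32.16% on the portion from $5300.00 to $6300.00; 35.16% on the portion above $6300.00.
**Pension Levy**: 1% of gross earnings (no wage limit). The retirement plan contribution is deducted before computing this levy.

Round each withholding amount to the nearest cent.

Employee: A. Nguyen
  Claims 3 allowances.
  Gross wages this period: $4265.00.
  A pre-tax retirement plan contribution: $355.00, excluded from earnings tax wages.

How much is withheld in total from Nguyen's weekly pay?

$388.03

Earnings Tax: taxable = $4265.00 − $355.00 − 3×$217.00 = $3259.00
  $314.90 + 21.4% × ($3259.00 − $3100.00) = $314.90 + 21.4% × $159.00 = $348.93
Pension Levy: 1% × $3910.00 = $39.10
Total: $348.93 + $39.10 = $388.03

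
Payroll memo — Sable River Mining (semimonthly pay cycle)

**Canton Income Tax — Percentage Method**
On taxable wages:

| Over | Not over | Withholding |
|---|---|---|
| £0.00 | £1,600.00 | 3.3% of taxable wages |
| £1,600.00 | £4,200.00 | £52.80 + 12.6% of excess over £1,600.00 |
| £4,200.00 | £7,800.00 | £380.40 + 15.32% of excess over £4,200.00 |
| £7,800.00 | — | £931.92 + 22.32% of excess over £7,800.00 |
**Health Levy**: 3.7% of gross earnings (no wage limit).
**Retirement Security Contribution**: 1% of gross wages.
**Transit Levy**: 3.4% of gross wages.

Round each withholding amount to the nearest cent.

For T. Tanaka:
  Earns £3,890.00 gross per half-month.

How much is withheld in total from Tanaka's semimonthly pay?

£656.43

Canton Income Tax: taxable = £3,890.00
  £52.80 + 12.6% × (£3,890.00 − £1,600.00) = £52.80 + 12.6% × £2,290.00 = £341.34
Health Levy: 3.7% × £3,890.00 = £143.93
Retirement Security Contribution: 1% × £3,890.00 = £38.90
Transit Levy: 3.4% × £3,890.00 = £132.26
Total: £341.34 + £143.93 + £38.90 + £132.26 = £656.43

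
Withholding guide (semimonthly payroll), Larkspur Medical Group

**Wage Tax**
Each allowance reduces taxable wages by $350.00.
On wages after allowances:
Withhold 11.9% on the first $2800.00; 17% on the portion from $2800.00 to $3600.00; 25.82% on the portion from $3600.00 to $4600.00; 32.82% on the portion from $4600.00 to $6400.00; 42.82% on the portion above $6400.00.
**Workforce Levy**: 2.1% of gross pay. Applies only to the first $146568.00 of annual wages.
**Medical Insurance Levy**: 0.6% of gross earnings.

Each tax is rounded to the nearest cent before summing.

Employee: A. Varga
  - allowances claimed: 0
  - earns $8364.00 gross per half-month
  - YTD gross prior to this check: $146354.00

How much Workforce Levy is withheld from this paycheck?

$4.49

Workforce Levy: cap $146568.00 − YTD $146354.00 = $214.00 subject; 2.1% × $214.00 = $4.49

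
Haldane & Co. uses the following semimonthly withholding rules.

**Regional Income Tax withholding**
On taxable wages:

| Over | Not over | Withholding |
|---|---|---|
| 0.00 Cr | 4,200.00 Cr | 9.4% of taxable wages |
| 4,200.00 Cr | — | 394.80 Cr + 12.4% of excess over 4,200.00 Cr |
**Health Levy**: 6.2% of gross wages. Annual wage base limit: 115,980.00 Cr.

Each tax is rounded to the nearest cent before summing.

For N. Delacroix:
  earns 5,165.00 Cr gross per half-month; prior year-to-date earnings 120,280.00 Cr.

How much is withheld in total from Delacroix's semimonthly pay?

Regional Income Tax: taxable = 5,165.00 Cr
  394.80 Cr + 12.4% × (5,165.00 Cr − 4,200.00 Cr) = 394.80 Cr + 12.4% × 965.00 Cr = 514.46 Cr
Health Levy: YTD 120,280.00 Cr ≥ cap 115,980.00 Cr → 0.00 Cr
Total: 514.46 Cr + 0.00 Cr = 514.46 Cr

514.46 Cr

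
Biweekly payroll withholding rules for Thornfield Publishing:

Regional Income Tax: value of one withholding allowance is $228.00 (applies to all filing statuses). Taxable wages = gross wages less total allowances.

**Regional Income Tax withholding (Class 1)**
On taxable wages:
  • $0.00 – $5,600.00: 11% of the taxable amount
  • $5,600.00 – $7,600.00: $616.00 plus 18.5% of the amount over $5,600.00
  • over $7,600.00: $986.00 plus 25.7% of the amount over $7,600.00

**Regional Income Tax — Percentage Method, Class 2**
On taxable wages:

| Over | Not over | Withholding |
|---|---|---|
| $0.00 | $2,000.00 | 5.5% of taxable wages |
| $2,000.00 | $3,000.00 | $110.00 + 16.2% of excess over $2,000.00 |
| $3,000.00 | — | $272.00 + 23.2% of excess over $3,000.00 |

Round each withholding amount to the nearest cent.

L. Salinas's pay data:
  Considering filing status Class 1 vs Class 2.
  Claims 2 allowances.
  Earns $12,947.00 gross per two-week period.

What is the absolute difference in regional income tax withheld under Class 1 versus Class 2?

Regional Income Tax (Class 1): taxable = $12,947.00 − 2×$228.00 = $12,491.00
  $986.00 + 25.7% × ($12,491.00 − $7,600.00) = $986.00 + 25.7% × $4,891.00 = $2,242.99
Regional Income Tax (Class 2): taxable = $12,947.00 − 2×$228.00 = $12,491.00
  $272.00 + 23.2% × ($12,491.00 − $3,000.00) = $272.00 + 23.2% × $9,491.00 = $2,473.91
Difference: |$2,242.99 − $2,473.91| = $230.92 (higher under Class 2)

$230.92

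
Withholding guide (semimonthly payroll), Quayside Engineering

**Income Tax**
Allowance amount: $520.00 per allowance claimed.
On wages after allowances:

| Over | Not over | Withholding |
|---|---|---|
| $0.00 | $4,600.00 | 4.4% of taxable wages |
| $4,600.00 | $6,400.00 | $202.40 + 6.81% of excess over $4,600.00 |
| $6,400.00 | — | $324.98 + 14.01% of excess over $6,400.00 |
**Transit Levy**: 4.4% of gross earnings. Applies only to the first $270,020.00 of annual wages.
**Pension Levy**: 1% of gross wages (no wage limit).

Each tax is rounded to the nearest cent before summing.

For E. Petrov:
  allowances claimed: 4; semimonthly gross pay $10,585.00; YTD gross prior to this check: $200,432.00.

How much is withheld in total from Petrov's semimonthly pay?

Income Tax: taxable = $10,585.00 − 4×$520.00 = $8,505.00
  $324.98 + 14.01% × ($8,505.00 − $6,400.00) = $324.98 + 14.01% × $2,105.00 = $619.89
Transit Levy: 4.4% × $10,585.00 = $465.74
Pension Levy: 1% × $10,585.00 = $105.85
Total: $619.89 + $465.74 + $105.85 = $1,191.48

$1,191.48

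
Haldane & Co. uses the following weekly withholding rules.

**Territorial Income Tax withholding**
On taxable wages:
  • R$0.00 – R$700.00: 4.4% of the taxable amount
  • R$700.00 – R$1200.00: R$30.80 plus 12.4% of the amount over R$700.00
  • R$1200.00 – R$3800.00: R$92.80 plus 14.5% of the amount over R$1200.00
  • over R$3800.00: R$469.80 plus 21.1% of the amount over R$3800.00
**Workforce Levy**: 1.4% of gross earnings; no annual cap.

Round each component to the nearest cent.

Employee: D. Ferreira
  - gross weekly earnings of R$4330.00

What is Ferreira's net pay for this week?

Territorial Income Tax: taxable = R$4330.00
  R$469.80 + 21.1% × (R$4330.00 − R$3800.00) = R$469.80 + 21.1% × R$530.00 = R$581.63
Workforce Levy: 1.4% × R$4330.00 = R$60.62
Total withheld: R$581.63 + R$60.62 = R$642.25
Net pay: R$4330.00 − R$642.25 = R$3687.75

R$3687.75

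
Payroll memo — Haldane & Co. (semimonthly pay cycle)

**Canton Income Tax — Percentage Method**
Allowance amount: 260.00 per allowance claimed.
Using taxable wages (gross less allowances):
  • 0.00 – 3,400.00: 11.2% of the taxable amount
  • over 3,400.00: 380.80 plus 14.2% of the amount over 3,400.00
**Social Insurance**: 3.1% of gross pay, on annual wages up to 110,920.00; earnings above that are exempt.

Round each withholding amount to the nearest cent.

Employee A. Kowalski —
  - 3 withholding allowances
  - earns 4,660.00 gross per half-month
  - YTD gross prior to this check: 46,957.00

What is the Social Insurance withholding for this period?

Social Insurance: 3.1% × 4,660.00 = 144.46

144.46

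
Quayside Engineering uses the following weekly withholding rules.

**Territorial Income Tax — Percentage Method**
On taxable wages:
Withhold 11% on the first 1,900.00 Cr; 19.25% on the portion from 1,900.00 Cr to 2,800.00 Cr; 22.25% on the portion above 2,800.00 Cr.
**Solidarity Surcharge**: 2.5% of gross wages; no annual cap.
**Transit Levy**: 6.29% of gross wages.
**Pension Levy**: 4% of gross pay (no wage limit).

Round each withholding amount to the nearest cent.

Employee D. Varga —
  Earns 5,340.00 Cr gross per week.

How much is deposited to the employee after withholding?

3,709.61 Cr

Territorial Income Tax: taxable = 5,340.00 Cr
  382.25 Cr + 22.25% × (5,340.00 Cr − 2,800.00 Cr) = 382.25 Cr + 22.25% × 2,540.00 Cr = 947.40 Cr
Solidarity Surcharge: 2.5% × 5,340.00 Cr = 133.50 Cr
Transit Levy: 6.29% × 5,340.00 Cr = 335.89 Cr
Pension Levy: 4% × 5,340.00 Cr = 213.60 Cr
Total withheld: 947.40 Cr + 133.50 Cr + 335.89 Cr + 213.60 Cr = 1,630.39 Cr
Net pay: 5,340.00 Cr − 1,630.39 Cr = 3,709.61 Cr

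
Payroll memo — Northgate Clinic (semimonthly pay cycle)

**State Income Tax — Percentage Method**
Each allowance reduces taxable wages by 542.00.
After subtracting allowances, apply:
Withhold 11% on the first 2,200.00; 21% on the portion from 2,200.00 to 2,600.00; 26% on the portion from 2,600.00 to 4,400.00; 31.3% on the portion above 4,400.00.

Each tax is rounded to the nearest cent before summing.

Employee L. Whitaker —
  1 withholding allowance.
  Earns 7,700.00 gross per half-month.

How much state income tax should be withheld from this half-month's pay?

State Income Tax: taxable = 7,700.00 − 1×542.00 = 7,158.00
  794.00 + 31.3% × (7,158.00 − 4,400.00) = 794.00 + 31.3% × 2,758.00 = 1,657.25

1,657.25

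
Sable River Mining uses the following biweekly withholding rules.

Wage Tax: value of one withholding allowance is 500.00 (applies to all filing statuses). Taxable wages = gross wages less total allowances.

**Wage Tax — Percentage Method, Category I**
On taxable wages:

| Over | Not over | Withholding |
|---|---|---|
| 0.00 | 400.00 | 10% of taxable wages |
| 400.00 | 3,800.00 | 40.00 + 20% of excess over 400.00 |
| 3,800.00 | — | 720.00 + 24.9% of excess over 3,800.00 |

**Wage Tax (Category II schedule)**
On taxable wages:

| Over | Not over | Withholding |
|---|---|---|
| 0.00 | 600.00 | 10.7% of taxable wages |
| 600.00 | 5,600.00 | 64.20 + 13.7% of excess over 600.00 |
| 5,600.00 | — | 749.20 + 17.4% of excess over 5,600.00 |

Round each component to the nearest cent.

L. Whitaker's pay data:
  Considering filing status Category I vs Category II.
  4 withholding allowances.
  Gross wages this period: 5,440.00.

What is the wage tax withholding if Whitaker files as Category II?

Wage Tax (Category II): taxable = 5,440.00 − 4×500.00 = 3,440.00
  64.20 + 13.7% × (3,440.00 − 600.00) = 64.20 + 13.7% × 2,840.00 = 453.28

453.28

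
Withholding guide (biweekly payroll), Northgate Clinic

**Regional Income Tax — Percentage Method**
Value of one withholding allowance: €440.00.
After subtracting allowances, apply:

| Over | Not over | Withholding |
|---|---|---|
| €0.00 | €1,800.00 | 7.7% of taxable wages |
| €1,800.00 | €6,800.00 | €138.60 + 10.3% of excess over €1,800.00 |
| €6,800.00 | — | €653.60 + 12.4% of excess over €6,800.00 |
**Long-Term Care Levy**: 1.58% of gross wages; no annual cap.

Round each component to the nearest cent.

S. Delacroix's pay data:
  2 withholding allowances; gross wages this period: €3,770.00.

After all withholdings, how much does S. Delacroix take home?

Regional Income Tax: taxable = €3,770.00 − 2×€440.00 = €2,890.00
  €138.60 + 10.3% × (€2,890.00 − €1,800.00) = €138.60 + 10.3% × €1,090.00 = €250.87
Long-Term Care Levy: 1.58% × €3,770.00 = €59.57
Total withheld: €250.87 + €59.57 = €310.44
Net pay: €3,770.00 − €310.44 = €3,459.56

€3,459.56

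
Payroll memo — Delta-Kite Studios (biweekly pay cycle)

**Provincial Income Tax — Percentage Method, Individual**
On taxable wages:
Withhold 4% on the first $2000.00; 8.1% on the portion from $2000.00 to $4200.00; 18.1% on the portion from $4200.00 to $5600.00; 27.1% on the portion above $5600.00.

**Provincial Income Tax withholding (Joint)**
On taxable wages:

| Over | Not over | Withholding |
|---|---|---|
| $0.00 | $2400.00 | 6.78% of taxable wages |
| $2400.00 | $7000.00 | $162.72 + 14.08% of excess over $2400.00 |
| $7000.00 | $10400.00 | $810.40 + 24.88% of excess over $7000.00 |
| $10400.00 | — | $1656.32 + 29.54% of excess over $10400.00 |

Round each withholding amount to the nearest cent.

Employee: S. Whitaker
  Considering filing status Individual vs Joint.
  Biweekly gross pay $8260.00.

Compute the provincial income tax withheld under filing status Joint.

Provincial Income Tax (Joint): taxable = $8260.00
  $810.40 + 24.88% × ($8260.00 − $7000.00) = $810.40 + 24.88% × $1260.00 = $1123.89

$1123.89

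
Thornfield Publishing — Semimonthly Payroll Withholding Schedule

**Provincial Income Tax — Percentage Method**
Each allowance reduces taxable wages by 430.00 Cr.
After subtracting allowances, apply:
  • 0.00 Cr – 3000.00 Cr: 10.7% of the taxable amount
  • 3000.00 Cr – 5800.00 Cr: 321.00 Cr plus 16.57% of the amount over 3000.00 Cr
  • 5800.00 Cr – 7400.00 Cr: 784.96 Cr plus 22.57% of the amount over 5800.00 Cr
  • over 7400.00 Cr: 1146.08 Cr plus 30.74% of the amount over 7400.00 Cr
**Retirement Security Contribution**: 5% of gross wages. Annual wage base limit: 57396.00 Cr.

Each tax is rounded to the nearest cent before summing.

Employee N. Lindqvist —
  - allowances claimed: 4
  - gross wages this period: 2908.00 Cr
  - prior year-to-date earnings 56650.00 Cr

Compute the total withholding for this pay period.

Provincial Income Tax: taxable = 2908.00 Cr − 4×430.00 Cr = 1188.00 Cr
  10.7% × 1188.00 Cr = 127.12 Cr
Retirement Security Contribution: cap 57396.00 Cr − YTD 56650.00 Cr = 746.00 Cr subject; 5% × 746.00 Cr = 37.30 Cr
Total: 127.12 Cr + 37.30 Cr = 164.42 Cr

164.42 Cr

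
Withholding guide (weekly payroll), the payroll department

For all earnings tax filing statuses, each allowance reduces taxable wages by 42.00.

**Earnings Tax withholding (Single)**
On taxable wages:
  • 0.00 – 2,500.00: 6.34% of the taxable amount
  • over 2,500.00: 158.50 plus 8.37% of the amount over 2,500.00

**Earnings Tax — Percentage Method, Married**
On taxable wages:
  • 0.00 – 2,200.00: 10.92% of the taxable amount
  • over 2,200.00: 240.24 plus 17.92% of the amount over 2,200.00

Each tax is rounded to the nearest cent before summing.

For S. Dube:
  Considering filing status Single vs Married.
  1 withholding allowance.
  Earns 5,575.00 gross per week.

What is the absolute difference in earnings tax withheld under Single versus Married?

Earnings Tax (Single): taxable = 5,575.00 − 1×42.00 = 5,533.00
  158.50 + 8.37% × (5,533.00 − 2,500.00) = 158.50 + 8.37% × 3,033.00 = 412.36
Earnings Tax (Married): taxable = 5,575.00 − 1×42.00 = 5,533.00
  240.24 + 17.92% × (5,533.00 − 2,200.00) = 240.24 + 17.92% × 3,333.00 = 837.51
Difference: |412.36 − 837.51| = 425.15 (higher under Married)

425.15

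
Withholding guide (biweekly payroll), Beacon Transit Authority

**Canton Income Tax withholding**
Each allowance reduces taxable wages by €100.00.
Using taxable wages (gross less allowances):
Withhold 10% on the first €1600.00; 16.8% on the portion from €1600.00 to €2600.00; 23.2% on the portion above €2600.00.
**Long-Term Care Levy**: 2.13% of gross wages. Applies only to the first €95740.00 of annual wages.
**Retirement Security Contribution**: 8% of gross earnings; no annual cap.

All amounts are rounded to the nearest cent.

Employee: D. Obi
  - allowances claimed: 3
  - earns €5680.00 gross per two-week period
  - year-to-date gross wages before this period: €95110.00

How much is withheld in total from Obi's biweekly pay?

Canton Income Tax: taxable = €5680.00 − 3×€100.00 = €5380.00
  €328.00 + 23.2% × (€5380.00 − €2600.00) = €328.00 + 23.2% × €2780.00 = €972.96
Long-Term Care Levy: cap €95740.00 − YTD €95110.00 = €630.00 subject; 2.13% × €630.00 = €13.42
Retirement Security Contribution: 8% × €5680.00 = €454.40
Total: €972.96 + €13.42 + €454.40 = €1440.78

€1440.78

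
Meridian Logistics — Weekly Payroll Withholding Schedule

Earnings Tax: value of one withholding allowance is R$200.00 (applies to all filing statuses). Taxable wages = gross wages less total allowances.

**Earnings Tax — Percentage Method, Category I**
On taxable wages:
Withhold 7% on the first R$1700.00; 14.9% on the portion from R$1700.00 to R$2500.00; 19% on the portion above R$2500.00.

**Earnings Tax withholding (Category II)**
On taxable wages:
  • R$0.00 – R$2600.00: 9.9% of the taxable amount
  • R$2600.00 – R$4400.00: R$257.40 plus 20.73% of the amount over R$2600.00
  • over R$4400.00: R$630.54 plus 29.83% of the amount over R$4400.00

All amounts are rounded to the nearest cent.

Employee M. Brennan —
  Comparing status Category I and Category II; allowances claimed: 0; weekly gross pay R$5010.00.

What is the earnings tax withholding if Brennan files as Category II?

Earnings Tax (Category II): taxable = R$5010.00
  R$630.54 + 29.83% × (R$5010.00 − R$4400.00) = R$630.54 + 29.83% × R$610.00 = R$812.50

R$812.50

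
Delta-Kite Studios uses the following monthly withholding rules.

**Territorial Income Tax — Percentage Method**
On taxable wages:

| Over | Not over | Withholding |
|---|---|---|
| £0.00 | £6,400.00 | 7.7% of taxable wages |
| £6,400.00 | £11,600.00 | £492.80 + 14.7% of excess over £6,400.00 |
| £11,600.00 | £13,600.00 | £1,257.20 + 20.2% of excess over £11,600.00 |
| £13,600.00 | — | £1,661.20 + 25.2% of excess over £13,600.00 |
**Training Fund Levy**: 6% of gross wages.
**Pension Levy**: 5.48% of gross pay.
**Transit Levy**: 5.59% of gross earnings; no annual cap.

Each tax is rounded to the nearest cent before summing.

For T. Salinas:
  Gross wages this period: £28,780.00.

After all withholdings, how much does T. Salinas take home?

Territorial Income Tax: taxable = £28,780.00
  £1,661.20 + 25.2% × (£28,780.00 − £13,600.00) = £1,661.20 + 25.2% × £15,180.00 = £5,486.56
Training Fund Levy: 6% × £28,780.00 = £1,726.80
Pension Levy: 5.48% × £28,780.00 = £1,577.14
Transit Levy: 5.59% × £28,780.00 = £1,608.80
Total withheld: £5,486.56 + £1,726.80 + £1,577.14 + £1,608.80 = £10,399.30
Net pay: £28,780.00 − £10,399.30 = £18,380.70

£18,380.70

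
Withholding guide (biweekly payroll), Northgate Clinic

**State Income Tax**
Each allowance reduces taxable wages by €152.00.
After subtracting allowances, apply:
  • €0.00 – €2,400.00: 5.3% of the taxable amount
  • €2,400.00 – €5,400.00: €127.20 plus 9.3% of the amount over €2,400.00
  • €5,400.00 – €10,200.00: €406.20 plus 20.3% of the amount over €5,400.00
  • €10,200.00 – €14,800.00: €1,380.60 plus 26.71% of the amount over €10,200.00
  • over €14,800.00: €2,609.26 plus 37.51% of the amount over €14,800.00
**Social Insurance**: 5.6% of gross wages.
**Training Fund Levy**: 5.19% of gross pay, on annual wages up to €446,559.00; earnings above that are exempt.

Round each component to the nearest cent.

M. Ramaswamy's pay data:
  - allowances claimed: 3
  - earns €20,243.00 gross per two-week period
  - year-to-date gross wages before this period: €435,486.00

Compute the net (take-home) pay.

State Income Tax: taxable = €20,243.00 − 3×€152.00 = €19,787.00
  €2,609.26 + 37.51% × (€19,787.00 − €14,800.00) = €2,609.26 + 37.51% × €4,987.00 = €4,479.88
Social Insurance: 5.6% × €20,243.00 = €1,133.61
Training Fund Levy: cap €446,559.00 − YTD €435,486.00 = €11,073.00 subject; 5.19% × €11,073.00 = €574.69
Total withheld: €4,479.88 + €1,133.61 + €574.69 = €6,188.18
Net pay: €20,243.00 − €6,188.18 = €14,054.82

€14,054.82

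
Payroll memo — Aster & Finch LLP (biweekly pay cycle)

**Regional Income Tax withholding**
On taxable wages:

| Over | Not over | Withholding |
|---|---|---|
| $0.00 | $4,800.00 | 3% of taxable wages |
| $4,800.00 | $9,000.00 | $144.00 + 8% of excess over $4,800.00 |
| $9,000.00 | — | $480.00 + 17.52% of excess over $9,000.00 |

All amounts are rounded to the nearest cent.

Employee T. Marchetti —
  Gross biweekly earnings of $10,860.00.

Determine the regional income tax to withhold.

Regional Income Tax: taxable = $10,860.00
  $480.00 + 17.52% × ($10,860.00 − $9,000.00) = $480.00 + 17.52% × $1,860.00 = $805.87

$805.87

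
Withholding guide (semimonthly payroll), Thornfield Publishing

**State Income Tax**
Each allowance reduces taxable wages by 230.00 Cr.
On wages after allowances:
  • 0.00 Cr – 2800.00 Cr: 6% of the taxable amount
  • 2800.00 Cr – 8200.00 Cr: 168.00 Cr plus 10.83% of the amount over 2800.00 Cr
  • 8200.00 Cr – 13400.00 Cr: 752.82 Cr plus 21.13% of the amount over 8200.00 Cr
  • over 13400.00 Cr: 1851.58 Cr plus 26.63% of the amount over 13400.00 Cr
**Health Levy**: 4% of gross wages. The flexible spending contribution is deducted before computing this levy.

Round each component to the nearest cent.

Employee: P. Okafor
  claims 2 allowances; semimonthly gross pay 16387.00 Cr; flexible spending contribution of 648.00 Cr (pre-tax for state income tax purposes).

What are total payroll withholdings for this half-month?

2981.52 Cr

State Income Tax: taxable = 16387.00 Cr − 648.00 Cr − 2×230.00 Cr = 15279.00 Cr
  1851.58 Cr + 26.63% × (15279.00 Cr − 13400.00 Cr) = 1851.58 Cr + 26.63% × 1879.00 Cr = 2351.96 Cr
Health Levy: 4% × 15739.00 Cr = 629.56 Cr
Total: 2351.96 Cr + 629.56 Cr = 2981.52 Cr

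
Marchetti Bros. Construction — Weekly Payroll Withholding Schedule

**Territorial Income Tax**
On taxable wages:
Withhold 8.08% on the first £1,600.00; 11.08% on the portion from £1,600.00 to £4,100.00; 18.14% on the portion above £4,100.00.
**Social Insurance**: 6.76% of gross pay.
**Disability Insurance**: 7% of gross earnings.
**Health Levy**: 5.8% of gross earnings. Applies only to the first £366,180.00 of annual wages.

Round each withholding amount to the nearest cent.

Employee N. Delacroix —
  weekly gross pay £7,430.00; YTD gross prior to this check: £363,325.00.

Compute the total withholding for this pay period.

Territorial Income Tax: taxable = £7,430.00
  £406.28 + 18.14% × (£7,430.00 − £4,100.00) = £406.28 + 18.14% × £3,330.00 = £1,010.34
Social Insurance: 6.76% × £7,430.00 = £502.27
Disability Insurance: 7% × £7,430.00 = £520.10
Health Levy: cap £366,180.00 − YTD £363,325.00 = £2,855.00 subject; 5.8% × £2,855.00 = £165.59
Total: £1,010.34 + £502.27 + £520.10 + £165.59 = £2,198.30

£2,198.30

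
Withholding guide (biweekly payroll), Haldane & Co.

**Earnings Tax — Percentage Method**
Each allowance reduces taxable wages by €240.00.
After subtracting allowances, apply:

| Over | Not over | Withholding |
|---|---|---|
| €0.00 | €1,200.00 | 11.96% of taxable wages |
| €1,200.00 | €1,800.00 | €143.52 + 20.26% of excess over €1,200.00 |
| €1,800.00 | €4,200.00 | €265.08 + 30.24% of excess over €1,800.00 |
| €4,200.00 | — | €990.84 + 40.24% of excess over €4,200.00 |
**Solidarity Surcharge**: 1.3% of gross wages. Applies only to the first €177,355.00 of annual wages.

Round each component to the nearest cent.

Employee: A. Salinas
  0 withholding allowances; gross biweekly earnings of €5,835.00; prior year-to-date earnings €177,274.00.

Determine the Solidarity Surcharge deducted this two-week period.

Solidarity Surcharge: cap €177,355.00 − YTD €177,274.00 = €81.00 subject; 1.3% × €81.00 = €1.05

€1.05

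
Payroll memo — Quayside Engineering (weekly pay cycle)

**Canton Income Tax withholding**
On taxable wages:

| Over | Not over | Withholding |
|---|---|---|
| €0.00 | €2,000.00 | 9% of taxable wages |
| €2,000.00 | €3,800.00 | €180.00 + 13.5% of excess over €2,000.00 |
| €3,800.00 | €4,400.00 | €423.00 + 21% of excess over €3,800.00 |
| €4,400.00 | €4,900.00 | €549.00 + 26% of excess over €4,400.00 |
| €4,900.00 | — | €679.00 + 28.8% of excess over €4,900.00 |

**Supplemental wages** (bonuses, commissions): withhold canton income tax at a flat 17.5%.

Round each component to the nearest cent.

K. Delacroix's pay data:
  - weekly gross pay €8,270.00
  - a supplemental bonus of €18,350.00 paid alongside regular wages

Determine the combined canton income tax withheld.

€4,860.81

Canton Income Tax: taxable = €8,270.00
  €679.00 + 28.8% × (€8,270.00 − €4,900.00) = €679.00 + 28.8% × €3,370.00 = €1,649.56
Supplemental (17.5% flat on bonus): 17.5% × €18,350.00 = €3,211.25
Total canton income tax: €1,649.56 + €3,211.25 = €4,860.81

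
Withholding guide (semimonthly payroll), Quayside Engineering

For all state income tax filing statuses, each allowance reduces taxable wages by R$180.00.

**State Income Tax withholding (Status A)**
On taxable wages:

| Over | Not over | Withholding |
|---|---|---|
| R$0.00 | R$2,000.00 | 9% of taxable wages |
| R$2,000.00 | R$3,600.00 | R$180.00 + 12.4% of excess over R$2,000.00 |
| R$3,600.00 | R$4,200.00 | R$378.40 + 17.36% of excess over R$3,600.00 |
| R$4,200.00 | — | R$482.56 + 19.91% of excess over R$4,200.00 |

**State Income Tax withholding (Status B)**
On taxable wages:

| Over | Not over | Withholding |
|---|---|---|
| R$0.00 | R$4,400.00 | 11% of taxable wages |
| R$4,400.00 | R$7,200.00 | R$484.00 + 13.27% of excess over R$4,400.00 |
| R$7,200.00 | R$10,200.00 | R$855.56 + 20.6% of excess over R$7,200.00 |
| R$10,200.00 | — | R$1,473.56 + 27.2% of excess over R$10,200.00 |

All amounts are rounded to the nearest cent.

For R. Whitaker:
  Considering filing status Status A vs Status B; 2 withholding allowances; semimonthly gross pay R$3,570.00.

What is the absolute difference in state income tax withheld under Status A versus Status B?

State Income Tax (Status A): taxable = R$3,570.00 − 2×R$180.00 = R$3,210.00
  R$180.00 + 12.4% × (R$3,210.00 − R$2,000.00) = R$180.00 + 12.4% × R$1,210.00 = R$330.04
State Income Tax (Status B): taxable = R$3,570.00 − 2×R$180.00 = R$3,210.00
  11% × R$3,210.00 = R$353.10
Difference: |R$330.04 − R$353.10| = R$23.06 (higher under Status B)

R$23.06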